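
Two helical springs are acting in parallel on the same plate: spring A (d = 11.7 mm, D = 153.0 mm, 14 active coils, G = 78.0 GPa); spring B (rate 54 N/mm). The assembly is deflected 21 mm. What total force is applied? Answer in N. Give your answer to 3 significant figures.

k_A = Gd⁴/(8D³N_a) = (78.0×10³)(11.7⁴)/(8·153.0³·14) = 3.6437 N/mm
Parallel: k_eq = 3.6437 + 54 = 57.644 N/mm
F = k_eq·δ = 57.644·21 = 1210.5 N

1210 N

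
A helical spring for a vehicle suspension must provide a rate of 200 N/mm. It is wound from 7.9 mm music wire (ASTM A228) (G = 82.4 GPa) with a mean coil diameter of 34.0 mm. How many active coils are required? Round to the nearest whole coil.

N_a = Gd⁴/(8D³k) = (82.4×10³ × 7.9⁴)/(8 × 34.0³ × 200)
    = 3.20949e+08 / 6.28864e+07 = 5.104 → 5 coils

5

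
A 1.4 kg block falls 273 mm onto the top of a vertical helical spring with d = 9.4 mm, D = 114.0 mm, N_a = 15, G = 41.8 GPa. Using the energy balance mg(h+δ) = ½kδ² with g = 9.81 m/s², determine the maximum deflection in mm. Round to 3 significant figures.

71.8 mm

k = Gd⁴/(8D³N_a) = (41.8×10³)(9.4⁴)/(8·114.0³·15) = 1.8357 N/mm
W = mg = 1.4 × 9.81 = 13.734 N
½kδ² − Wδ − Wh = 0 → δ = (W + √(W² + 2kWh))/k
δ = (13.734 + √(188.62 + 13765.2))/1.8357 = (13.734 + 118.13)/1.8357 = 71.833 mm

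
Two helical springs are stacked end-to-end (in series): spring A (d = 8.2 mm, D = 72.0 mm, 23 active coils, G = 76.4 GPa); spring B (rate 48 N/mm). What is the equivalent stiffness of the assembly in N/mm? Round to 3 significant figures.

4.55 N/mm

k_A = Gd⁴/(8D³N_a) = (76.4×10³)(8.2⁴)/(8·72.0³·23) = 5.0296 N/mm
Series: 1/k_eq = 1/5.0296 + 1/48 = 0.21966; k_eq = 4.5526 N/mm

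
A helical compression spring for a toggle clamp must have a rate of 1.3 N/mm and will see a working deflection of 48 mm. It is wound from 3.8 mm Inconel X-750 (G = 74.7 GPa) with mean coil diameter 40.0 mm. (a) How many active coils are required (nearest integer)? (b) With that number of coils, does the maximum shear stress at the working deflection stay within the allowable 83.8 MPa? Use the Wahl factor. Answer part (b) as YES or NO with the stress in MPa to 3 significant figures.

N_a = Gd⁴/(8D³k) = (74.7×10³)(3.8⁴)/(8·40.0³·1.3) = 23.4 → N_a = 23
Actual rate k = Gd⁴/(8D³·23) = 1.3227 N/mm
Working load F = kδ = 1.3227·48 = 63.489 N
C = 40.0/3.8 = 10.5263; K_W = (4C−1)/(4C−4)+0.615/C = 1.1372
τ_max = K_W·8FD/(πd³) = 1.1372·117.85 = 134.02 MPa
τ_max > 83.8 MPa → exceeds allowable

(a) 23 coils; (b) NO, τ_max = 134 MPa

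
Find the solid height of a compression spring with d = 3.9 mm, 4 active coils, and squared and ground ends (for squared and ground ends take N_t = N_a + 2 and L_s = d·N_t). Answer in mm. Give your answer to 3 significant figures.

23.4 mm

squared and ground ends: N_t = N_a + 2 = 4 + 2 = 6
L_s = d·N_t = 3.9 × 6 = 23.4 mm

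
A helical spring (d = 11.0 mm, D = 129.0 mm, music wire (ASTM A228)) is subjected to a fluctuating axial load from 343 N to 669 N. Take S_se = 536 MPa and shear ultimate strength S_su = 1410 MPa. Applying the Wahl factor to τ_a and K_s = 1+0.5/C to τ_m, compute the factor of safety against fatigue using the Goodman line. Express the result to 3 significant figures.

C = D/d = 129.0/11.0 = 11.7273; K_W = (4C−1)/(4C−4)+0.615/C = 1.1224; K_s = 1+0.5/C = 1.0426
F_a = (F_max−F_min)/2 = 163 N; F_m = (F_max+F_min)/2 = 506 N
τ_a = K_W·8F_aD/(πd³) = 1.1224 × 40.229 = 45.151 MPa
τ_m = K_s·8F_mD/(πd³) = 1.0426 × 124.88 = 130.21 MPa
Goodman: 1/n_f = τ_a/S_se + τ_m/S_su = 45.151/536 + 130.21/1410 = 0.08424 + 0.09235 = 0.17658
n_f = 1/0.17658 = 5.663

5.66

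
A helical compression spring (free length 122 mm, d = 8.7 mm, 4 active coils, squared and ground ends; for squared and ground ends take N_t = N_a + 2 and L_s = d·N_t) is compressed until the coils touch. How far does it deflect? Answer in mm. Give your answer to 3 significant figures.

N_t = 6; L_s = 8.7·6 = 52.2 mm
δ_solid = L₀ − L_s = 122 − 52.2 = 69.8 mm

69.8 mm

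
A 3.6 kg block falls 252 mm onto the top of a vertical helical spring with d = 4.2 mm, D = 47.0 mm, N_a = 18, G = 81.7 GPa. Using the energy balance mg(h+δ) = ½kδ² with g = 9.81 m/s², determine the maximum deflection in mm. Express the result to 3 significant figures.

125 mm

k = Gd⁴/(8D³N_a) = (81.7×10³)(4.2⁴)/(8·47.0³·18) = 1.7004 N/mm
W = mg = 3.6 × 9.81 = 35.316 N
½kδ² − Wδ − Wh = 0 → δ = (W + √(W² + 2kWh))/k
δ = (35.316 + √(1247.2 + 30266.7))/1.7004 = (35.316 + 177.52)/1.7004 = 125.17 mm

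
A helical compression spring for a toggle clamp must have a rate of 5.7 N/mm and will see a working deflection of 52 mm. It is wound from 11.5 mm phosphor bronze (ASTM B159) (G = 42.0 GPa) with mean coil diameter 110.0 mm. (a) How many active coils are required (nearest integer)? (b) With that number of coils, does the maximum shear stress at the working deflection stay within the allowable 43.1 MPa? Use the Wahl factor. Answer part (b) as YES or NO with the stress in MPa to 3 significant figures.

(a) 12 coils; (b) NO, τ_max = 63.4 MPa

N_a = Gd⁴/(8D³k) = (42.0×10³)(11.5⁴)/(8·110.0³·5.7) = 12.1 → N_a = 12
Actual rate k = Gd⁴/(8D³·12) = 5.749 N/mm
Working load F = kδ = 5.749·52 = 298.95 N
C = 110.0/11.5 = 9.5652; K_W = (4C−1)/(4C−4)+0.615/C = 1.1519
τ_max = K_W·8FD/(πd³) = 1.1519·55.06 = 63.421 MPa
τ_max > 43.1 MPa → exceeds allowable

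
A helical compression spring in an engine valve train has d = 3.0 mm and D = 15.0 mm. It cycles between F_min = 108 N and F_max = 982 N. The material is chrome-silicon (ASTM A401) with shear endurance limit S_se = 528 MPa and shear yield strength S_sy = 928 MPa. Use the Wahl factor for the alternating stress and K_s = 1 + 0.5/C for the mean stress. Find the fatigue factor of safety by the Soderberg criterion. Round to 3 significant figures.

C = D/d = 15.0/3.0 = 5.0000; K_W = (4C−1)/(4C−4)+0.615/C = 1.3105; K_s = 1+0.5/C = 1.1000
F_a = (F_max−F_min)/2 = 437 N; F_m = (F_max+F_min)/2 = 545 N
τ_a = K_W·8F_aD/(πd³) = 1.3105 × 618.23 = 810.19 MPa
τ_m = K_s·8F_mD/(πd³) = 1.1000 × 771.02 = 848.12 MPa
Soderberg: 1/n_f = τ_a/S_se + τ_m/S_sy = 810.19/528 + 848.12/928 = 1.53445 + 0.91392 = 2.4484
n_f = 1/2.4484 = 0.4084

0.408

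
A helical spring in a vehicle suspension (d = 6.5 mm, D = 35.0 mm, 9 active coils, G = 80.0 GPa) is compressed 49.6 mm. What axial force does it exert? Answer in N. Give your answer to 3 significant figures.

k = Gd⁴/(8D³N_a) = (80.0×10³)(6.5⁴)/(8·35.0³·9) = 46.26 N/mm
F = k·δ = 46.26 × 49.6 = 2294.5 N

2290 N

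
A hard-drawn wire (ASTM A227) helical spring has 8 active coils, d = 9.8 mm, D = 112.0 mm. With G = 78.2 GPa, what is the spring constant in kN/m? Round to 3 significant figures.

k = Gd⁴/(8D³N_a) = (78.2×10³ × 9.8⁴) / (8 × 112.0³ × 8)
  = 7.21292e+08 / 8.99154e+07 = 8.0219 N/mm

8.02 kN/m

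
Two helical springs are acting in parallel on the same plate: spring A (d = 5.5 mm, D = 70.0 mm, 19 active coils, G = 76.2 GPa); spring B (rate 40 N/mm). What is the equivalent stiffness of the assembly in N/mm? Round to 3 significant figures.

41.3 N/mm

k_A = Gd⁴/(8D³N_a) = (76.2×10³)(5.5⁴)/(8·70.0³·19) = 1.3374 N/mm
Parallel: k_eq = 1.3374 + 40 = 41.337 N/mm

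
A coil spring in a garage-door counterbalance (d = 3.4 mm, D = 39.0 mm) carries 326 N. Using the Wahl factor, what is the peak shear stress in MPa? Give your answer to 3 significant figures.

Spring index C = D/d = 39.0/3.4 = 11.4706
K_W = (4C−1)/(4C−4) + 0.615/C = 44.882/41.882 + 0.0536 = 1.1252
τ₀ = 8FD/(πd³) = 8·326·39.0/(π·3.4³) = 101712/123.48 = 823.73 MPa
τ_max = K·τ₀ = 1.1252 × 823.73 = 926.9 MPa

927 MPa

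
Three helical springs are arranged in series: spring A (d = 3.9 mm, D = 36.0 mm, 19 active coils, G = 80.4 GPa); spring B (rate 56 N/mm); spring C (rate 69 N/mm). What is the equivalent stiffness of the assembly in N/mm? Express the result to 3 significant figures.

k_A = Gd⁴/(8D³N_a) = (80.4×10³)(3.9⁴)/(8·36.0³·19) = 2.6228 N/mm
Series: 1/k_eq = 1/2.6228 + 1/56 + 1/69 = 0.41362; k_eq = 2.4177 N/mm

2.42 N/mm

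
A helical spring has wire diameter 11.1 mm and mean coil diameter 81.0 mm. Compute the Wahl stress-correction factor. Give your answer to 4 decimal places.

C = D/d = 81.0/11.1 = 7.2973
K_W = (4C−1)/(4C−4) + 0.615/C = 28.189/25.189 + 0.0843 = 1.2034

1.2034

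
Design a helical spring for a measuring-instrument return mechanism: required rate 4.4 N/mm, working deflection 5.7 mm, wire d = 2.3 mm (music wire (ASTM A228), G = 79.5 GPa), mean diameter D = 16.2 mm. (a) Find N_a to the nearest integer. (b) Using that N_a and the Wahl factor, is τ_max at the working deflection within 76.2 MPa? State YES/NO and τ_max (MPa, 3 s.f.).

(a) 15 coils; (b) NO, τ_max = 102 MPa

N_a = Gd⁴/(8D³k) = (79.5×10³)(2.3⁴)/(8·16.2³·4.4) = 14.87 → N_a = 15
Actual rate k = Gd⁴/(8D³·15) = 4.3607 N/mm
Working load F = kδ = 4.3607·5.7 = 24.856 N
C = 16.2/2.3 = 7.0435; K_W = (4C−1)/(4C−4)+0.615/C = 1.2114
τ_max = K_W·8FD/(πd³) = 1.2114·84.275 = 102.09 MPa
τ_max > 76.2 MPa → exceeds allowable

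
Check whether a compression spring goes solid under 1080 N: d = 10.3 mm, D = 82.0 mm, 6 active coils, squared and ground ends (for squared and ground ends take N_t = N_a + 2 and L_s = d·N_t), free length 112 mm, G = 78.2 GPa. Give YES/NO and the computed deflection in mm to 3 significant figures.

YES, δ = 32.5 mm

k = Gd⁴/(8D³N_a) = (78.2×10³)(10.3⁴)/(8·82.0³·6) = 33.256 N/mm
N_t = 8; L_s = 10.3·8 = 82.4 mm; δ_solid = L₀ − L_s = 112 − 82.4 = 29.6 mm
δ = F/k = 1080/33.256 = 32.475 mm
δ ≥ δ_solid → spring goes solid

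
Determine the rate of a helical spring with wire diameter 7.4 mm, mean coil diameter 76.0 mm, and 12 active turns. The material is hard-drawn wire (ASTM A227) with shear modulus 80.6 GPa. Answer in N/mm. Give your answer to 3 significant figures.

5.74 N/mm

k = Gd⁴/(8D³N_a) = (80.6×10³ × 7.4⁴) / (8 × 76.0³ × 12)
  = 2.41692e+08 / 4.21417e+07 = 5.7352 N/mm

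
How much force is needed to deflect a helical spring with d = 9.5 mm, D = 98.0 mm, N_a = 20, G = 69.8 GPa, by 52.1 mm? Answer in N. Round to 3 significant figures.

k = Gd⁴/(8D³N_a) = (69.8×10³)(9.5⁴)/(8·98.0³·20) = 3.7753 N/mm
F = k·δ = 3.7753 × 52.1 = 196.69 N

197 N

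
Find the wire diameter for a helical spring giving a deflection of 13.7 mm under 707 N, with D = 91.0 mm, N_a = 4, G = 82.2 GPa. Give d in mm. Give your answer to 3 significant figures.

Required rate k = F/δ = 707/13.7 = 51.606 N/mm
d = (8D³N_a·k / G)^(1/4) = (8·91.0³·4·51.606 / (82.2×10³))^0.25
  = (15139)^0.25 = 11.0924 mm

11.1 mm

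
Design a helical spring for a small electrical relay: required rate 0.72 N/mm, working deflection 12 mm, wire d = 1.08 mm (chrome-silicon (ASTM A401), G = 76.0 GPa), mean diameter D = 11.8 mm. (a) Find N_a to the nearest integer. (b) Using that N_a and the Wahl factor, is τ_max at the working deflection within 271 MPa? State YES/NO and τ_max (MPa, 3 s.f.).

N_a = Gd⁴/(8D³k) = (76.0×10³)(1.08⁴)/(8·11.8³·0.72) = 10.93 → N_a = 11
Actual rate k = Gd⁴/(8D³·11) = 0.71512 N/mm
Working load F = kδ = 0.71512·12 = 8.5815 N
C = 11.8/1.08 = 10.9259; K_W = (4C−1)/(4C−4)+0.615/C = 1.1318
τ_max = K_W·8FD/(πd³) = 1.1318·204.7 = 231.69 MPa
τ_max ≤ 271 MPa → acceptable

(a) 11 coils; (b) YES, τ_max = 232 MPa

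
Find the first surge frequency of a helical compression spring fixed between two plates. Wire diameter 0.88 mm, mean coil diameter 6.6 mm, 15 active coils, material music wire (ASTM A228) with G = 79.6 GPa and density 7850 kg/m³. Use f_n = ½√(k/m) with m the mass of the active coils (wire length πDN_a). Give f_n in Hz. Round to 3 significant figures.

483 Hz

k = Gd⁴/(8D³N_a) = (79.6×10³)(0.88⁴)/(8·6.6³·15) = 1.3837 N/mm = 1383.7 N/m
Wire length L = πDN_a = π·6.6·15 = 311.02 mm
m = ρ·(πd²/4)·L = 7850 × 0.60821×10⁻⁶ m² × 0.31102 m = 0.0014849 kg
f_n = ½√(k/m) = 0.5·√(1383.7/0.0014849) = 0.5·√(9.318e+05) = 482.65 Hz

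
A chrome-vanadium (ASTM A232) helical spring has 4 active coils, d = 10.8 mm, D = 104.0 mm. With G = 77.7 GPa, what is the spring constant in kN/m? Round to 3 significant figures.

29.4 kN/m

k = Gd⁴/(8D³N_a) = (77.7×10³ × 10.8⁴) / (8 × 104.0³ × 4)
  = 1.0571e+09 / 3.59956e+07 = 29.367 N/mm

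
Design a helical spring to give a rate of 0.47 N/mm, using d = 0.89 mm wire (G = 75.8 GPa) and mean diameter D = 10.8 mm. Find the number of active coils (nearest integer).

N_a = Gd⁴/(8D³k) = (75.8×10³ × 0.89⁴)/(8 × 10.8³ × 0.47)
    = 47558.6 / 4736.52 = 10.04 → 10 coils

10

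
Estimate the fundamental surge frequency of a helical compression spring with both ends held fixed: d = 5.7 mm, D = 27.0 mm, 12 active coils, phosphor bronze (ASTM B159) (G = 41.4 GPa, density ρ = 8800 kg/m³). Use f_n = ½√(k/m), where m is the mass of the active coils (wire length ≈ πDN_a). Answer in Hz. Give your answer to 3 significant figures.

k = Gd⁴/(8D³N_a) = (41.4×10³)(5.7⁴)/(8·27.0³·12) = 23.128 N/mm = 23128 N/m
Wire length L = πDN_a = π·27.0·12 = 1017.9 mm
m = ρ·(πd²/4)·L = 8800 × 25.518×10⁻⁶ m² × 1.0179 m = 0.22857 kg
f_n = ½√(k/m) = 0.5·√(23128/0.22857) = 0.5·√(1.0119e+05) = 159.05 Hz

159 Hz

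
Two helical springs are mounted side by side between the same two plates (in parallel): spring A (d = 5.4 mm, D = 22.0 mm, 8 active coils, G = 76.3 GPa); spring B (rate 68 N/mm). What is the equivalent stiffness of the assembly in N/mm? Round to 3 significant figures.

k_A = Gd⁴/(8D³N_a) = (76.3×10³)(5.4⁴)/(8·22.0³·8) = 95.203 N/mm
Parallel: k_eq = 95.203 + 68 = 163.2 N/mm

163 N/mm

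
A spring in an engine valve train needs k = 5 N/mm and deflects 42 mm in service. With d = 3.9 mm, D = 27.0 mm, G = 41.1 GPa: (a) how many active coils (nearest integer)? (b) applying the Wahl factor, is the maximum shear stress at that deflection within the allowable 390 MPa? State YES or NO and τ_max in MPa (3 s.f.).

N_a = Gd⁴/(8D³k) = (41.1×10³)(3.9⁴)/(8·27.0³·5) = 12.08 → N_a = 12
Actual rate k = Gd⁴/(8D³·12) = 5.032 N/mm
Working load F = kδ = 5.032·42 = 211.34 N
C = 27.0/3.9 = 6.9231; K_W = (4C−1)/(4C−4)+0.615/C = 1.2155
τ_max = K_W·8FD/(πd³) = 1.2155·244.96 = 297.74 MPa
τ_max ≤ 390 MPa → acceptable

(a) 12 coils; (b) YES, τ_max = 298 MPa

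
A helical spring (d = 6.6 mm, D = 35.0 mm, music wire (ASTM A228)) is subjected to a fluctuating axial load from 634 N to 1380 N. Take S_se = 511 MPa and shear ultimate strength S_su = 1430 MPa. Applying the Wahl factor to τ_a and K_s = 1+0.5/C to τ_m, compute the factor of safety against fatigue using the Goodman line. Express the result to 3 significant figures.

1.88

C = D/d = 35.0/6.6 = 5.3030; K_W = (4C−1)/(4C−4)+0.615/C = 1.2903; K_s = 1+0.5/C = 1.0943
F_a = (F_max−F_min)/2 = 373 N; F_m = (F_max+F_min)/2 = 1007 N
τ_a = K_W·8F_aD/(πd³) = 1.2903 × 115.63 = 149.2 MPa
τ_m = K_s·8F_mD/(πd³) = 1.0943 × 312.18 = 341.61 MPa
Goodman: 1/n_f = τ_a/S_se + τ_m/S_su = 149.2/511 + 341.61/1430 = 0.29197 + 0.23889 = 0.53087
n_f = 1/0.53087 = 1.884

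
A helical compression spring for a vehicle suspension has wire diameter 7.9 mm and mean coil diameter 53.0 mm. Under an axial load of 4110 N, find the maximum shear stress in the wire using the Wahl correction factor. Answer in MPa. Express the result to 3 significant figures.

1380 MPa

Spring index C = D/d = 53.0/7.9 = 6.7089
K_W = (4C−1)/(4C−4) + 0.615/C = 25.835/22.835 + 0.0917 = 1.2230
τ₀ = 8FD/(πd³) = 8·4110·53.0/(π·7.9³) = 1.74264e+06/1548.9 = 1125.1 MPa
τ_max = K·τ₀ = 1.2230 × 1125.1 = 1376 MPa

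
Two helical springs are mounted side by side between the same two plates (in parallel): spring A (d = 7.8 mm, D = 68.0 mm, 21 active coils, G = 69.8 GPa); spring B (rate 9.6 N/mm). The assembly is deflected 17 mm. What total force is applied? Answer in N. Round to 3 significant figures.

246 N

k_A = Gd⁴/(8D³N_a) = (69.8×10³)(7.8⁴)/(8·68.0³·21) = 4.891 N/mm
Parallel: k_eq = 4.891 + 9.6 = 14.491 N/mm
F = k_eq·δ = 14.491·17 = 246.35 N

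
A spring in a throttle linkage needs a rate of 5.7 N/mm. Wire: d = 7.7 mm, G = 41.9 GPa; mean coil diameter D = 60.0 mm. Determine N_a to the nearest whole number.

15

N_a = Gd⁴/(8D³k) = (41.9×10³ × 7.7⁴)/(8 × 60.0³ × 5.7)
    = 1.47291e+08 / 9.8496e+06 = 14.95 → 15 coils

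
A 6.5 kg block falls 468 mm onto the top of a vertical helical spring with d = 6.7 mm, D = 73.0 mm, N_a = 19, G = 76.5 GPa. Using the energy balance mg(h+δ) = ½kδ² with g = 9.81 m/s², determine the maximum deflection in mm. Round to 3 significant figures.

k = Gd⁴/(8D³N_a) = (76.5×10³)(6.7⁴)/(8·73.0³·19) = 2.607 N/mm
W = mg = 6.5 × 9.81 = 63.765 N
½kδ² − Wδ − Wh = 0 → δ = (W + √(W² + 2kWh))/k
δ = (63.765 + √(4066 + 155599))/2.607 = (63.765 + 399.58)/2.607 = 177.73 mm

178 mm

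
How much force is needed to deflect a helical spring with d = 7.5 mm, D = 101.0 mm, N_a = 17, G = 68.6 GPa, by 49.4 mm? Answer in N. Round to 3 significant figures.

k = Gd⁴/(8D³N_a) = (68.6×10³)(7.5⁴)/(8·101.0³·17) = 1.5491 N/mm
F = k·δ = 1.5491 × 49.4 = 76.523 N

76.5 N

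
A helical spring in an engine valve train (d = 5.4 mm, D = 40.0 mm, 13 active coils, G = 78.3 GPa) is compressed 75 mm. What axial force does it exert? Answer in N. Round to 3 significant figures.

750 N

k = Gd⁴/(8D³N_a) = (78.3×10³)(5.4⁴)/(8·40.0³·13) = 10.003 N/mm
F = k·δ = 10.003 × 75 = 750.21 N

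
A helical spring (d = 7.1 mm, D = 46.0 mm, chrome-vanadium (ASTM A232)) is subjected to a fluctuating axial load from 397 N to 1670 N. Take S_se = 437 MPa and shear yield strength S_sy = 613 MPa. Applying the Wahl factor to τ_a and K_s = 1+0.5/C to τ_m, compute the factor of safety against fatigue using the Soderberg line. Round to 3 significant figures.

0.846

C = D/d = 46.0/7.1 = 6.4789; K_W = (4C−1)/(4C−4)+0.615/C = 1.2318; K_s = 1+0.5/C = 1.0772
F_a = (F_max−F_min)/2 = 636.5 N; F_m = (F_max+F_min)/2 = 1033.5 N
τ_a = K_W·8F_aD/(πd³) = 1.2318 × 208.32 = 256.61 MPa
τ_m = K_s·8F_mD/(πd³) = 1.0772 × 338.25 = 364.35 MPa
Soderberg: 1/n_f = τ_a/S_se + τ_m/S_sy = 256.61/437 + 364.35/613 = 0.58720 + 0.59437 = 1.1816
n_f = 1/1.1816 = 0.8463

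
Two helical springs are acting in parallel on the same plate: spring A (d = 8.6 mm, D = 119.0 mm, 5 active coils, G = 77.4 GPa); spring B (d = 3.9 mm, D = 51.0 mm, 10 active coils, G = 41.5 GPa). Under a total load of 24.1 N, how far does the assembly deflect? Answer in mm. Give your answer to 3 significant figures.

3.35 mm

k_A = Gd⁴/(8D³N_a) = (77.4×10³)(8.6⁴)/(8·119.0³·5) = 6.2811 N/mm
k_B = Gd⁴/(8D³N_a) = (41.5×10³)(3.9⁴)/(8·51.0³·10) = 0.9047 N/mm
Parallel: k_eq = 6.2811 + 0.9047 = 7.1858 N/mm
δ = F/k_eq = 24.1/7.1858 = 3.3538 mm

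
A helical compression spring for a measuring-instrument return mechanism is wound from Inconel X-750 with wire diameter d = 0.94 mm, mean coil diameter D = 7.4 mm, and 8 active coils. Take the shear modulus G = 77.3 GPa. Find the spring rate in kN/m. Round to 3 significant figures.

k = Gd⁴/(8D³N_a) = (77.3×10³ × 0.94⁴) / (8 × 7.4³ × 8)
  = 60351.9 / 25934.3 = 2.3271 N/mm

2.33 kN/m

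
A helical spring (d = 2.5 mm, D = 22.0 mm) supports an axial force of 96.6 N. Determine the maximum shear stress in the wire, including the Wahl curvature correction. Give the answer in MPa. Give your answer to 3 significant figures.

Spring index C = D/d = 22.0/2.5 = 8.8000
K_W = (4C−1)/(4C−4) + 0.615/C = 34.200/31.200 + 0.0699 = 1.1660
τ₀ = 8FD/(πd³) = 8·96.6·22.0/(π·2.5³) = 17001.6/49.087 = 346.35 MPa
τ_max = K·τ₀ = 1.1660 × 346.35 = 403.86 MPa

404 MPa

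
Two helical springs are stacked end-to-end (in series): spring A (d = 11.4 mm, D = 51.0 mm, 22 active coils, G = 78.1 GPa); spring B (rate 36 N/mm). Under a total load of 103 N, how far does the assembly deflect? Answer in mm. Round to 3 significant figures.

4.68 mm

k_A = Gd⁴/(8D³N_a) = (78.1×10³)(11.4⁴)/(8·51.0³·22) = 56.5 N/mm
Series: 1/k_eq = 1/56.5 + 1/36 = 0.045477; k_eq = 21.989 N/mm
δ = F/k_eq = 103/21.989 = 4.6841 mm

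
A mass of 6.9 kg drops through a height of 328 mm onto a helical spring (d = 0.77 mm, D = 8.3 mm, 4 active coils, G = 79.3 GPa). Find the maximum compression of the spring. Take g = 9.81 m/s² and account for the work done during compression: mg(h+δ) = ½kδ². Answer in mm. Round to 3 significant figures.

k = Gd⁴/(8D³N_a) = (79.3×10³)(0.77⁴)/(8·8.3³·4) = 1.5235 N/mm
W = mg = 6.9 × 9.81 = 67.689 N
½kδ² − Wδ − Wh = 0 → δ = (W + √(W² + 2kWh))/k
δ = (67.689 + √(4581.8 + 67650.9))/1.5235 = (67.689 + 268.76)/1.5235 = 220.84 mm

221 mm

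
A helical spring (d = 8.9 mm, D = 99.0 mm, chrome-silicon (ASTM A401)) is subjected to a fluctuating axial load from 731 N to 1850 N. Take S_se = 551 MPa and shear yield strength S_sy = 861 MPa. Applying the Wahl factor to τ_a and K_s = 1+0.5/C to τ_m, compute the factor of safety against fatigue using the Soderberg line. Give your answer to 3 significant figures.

C = D/d = 99.0/8.9 = 11.1236; K_W = (4C−1)/(4C−4)+0.615/C = 1.1294; K_s = 1+0.5/C = 1.0449
F_a = (F_max−F_min)/2 = 559.5 N; F_m = (F_max+F_min)/2 = 1290.5 N
τ_a = K_W·8F_aD/(πd³) = 1.1294 × 200.08 = 225.97 MPa
τ_m = K_s·8F_mD/(πd³) = 1.0449 × 461.49 = 482.23 MPa
Soderberg: 1/n_f = τ_a/S_se + τ_m/S_sy = 225.97/551 + 482.23/861 = 0.41010 + 0.56009 = 0.97019
n_f = 1/0.97019 = 1.031

1.03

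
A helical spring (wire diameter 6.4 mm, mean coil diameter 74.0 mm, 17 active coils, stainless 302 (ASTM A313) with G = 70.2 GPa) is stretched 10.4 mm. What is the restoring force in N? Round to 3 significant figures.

22.2 N

k = Gd⁴/(8D³N_a) = (70.2×10³)(6.4⁴)/(8·74.0³·17) = 2.1371 N/mm
F = k·δ = 2.1371 × 10.4 = 22.226 N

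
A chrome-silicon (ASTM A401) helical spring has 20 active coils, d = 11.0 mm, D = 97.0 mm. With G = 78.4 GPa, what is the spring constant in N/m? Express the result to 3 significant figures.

k = Gd⁴/(8D³N_a) = (78.4×10³ × 11.0⁴) / (8 × 97.0³ × 20)
  = 1.14785e+09 / 1.46028e+08 = 7.8605 N/mm = 7860.5 N/m

7860 N/m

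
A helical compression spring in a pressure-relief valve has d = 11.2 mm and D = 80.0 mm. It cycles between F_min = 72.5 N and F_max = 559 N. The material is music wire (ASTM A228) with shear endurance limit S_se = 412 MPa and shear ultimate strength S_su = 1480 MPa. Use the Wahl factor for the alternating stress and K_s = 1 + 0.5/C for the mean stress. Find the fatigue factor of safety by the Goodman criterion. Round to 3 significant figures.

C = D/d = 80.0/11.2 = 7.1429; K_W = (4C−1)/(4C−4)+0.615/C = 1.2082; K_s = 1+0.5/C = 1.0700
F_a = (F_max−F_min)/2 = 243.25 N; F_m = (F_max+F_min)/2 = 315.75 N
τ_a = K_W·8F_aD/(πd³) = 1.2082 × 35.272 = 42.615 MPa
τ_m = K_s·8F_mD/(πd³) = 1.0700 × 45.785 = 48.99 MPa
Goodman: 1/n_f = τ_a/S_se + τ_m/S_su = 42.615/412 + 48.99/1480 = 0.10344 + 0.03310 = 0.13654
n_f = 1/0.13654 = 7.324

7.32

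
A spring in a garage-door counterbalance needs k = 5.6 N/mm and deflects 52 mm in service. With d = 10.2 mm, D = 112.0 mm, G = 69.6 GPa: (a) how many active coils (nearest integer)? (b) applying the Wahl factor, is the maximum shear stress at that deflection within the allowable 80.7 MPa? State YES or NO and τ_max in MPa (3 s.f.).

N_a = Gd⁴/(8D³k) = (69.6×10³)(10.2⁴)/(8·112.0³·5.6) = 11.97 → N_a = 12
Actual rate k = Gd⁴/(8D³·12) = 5.5858 N/mm
Working load F = kδ = 5.5858·52 = 290.46 N
C = 112.0/10.2 = 10.9804; K_W = (4C−1)/(4C−4)+0.615/C = 1.1312
τ_max = K_W·8FD/(πd³) = 1.1312·78.063 = 88.302 MPa
τ_max > 80.7 MPa → exceeds allowable

(a) 12 coils; (b) NO, τ_max = 88.3 MPa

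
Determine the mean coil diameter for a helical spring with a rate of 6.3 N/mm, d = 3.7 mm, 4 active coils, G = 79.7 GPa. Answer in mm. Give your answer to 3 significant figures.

D = (Gd⁴/(8N_a·k))^(1/3) = (79.7×10³·3.7⁴/(8·4·6.3))^(1/3)
  = (74092.6)^(1/3) = 42.0009 mm

42.0 mm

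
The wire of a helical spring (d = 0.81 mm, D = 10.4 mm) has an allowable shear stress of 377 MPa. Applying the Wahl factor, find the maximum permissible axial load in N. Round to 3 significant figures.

6.81 N

C = D/d = 10.4/0.81 = 12.8395
K_W = (4C−1)/(4C−4) + 0.615/C = 50.358/47.358 + 0.0479 = 1.1112
τ_max = K·8FD/(πd³) → F_max = τ_allow·πd³/(8DK)
F_max = 377·π·0.81³/(8·10.4·1.1112) = 629.43/92.456 = 6.8079 N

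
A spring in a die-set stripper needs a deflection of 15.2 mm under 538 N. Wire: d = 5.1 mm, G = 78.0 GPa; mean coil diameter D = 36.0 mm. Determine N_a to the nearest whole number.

Required rate k = F/δ = 538/15.2 = 35.395 N/mm
N_a = Gd⁴/(8D³k) = (78.0×10³ × 5.1⁴)/(8 × 36.0³ × 35.395)
    = 5.27686e+07 / 1.3211e+07 = 3.994 → 4 coils

4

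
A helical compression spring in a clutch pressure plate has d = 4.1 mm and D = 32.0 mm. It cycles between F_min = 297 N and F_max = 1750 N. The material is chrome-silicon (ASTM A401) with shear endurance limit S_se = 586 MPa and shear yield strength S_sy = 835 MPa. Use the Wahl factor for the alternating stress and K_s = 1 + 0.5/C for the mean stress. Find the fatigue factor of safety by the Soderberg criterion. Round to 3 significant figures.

C = D/d = 32.0/4.1 = 7.8049; K_W = (4C−1)/(4C−4)+0.615/C = 1.1890; K_s = 1+0.5/C = 1.0641
F_a = (F_max−F_min)/2 = 726.5 N; F_m = (F_max+F_min)/2 = 1023.5 N
τ_a = K_W·8F_aD/(πd³) = 1.1890 × 858.96 = 1021.3 MPa
τ_m = K_s·8F_mD/(πd³) = 1.0641 × 1210.1 = 1287.6 MPa
Soderberg: 1/n_f = τ_a/S_se + τ_m/S_sy = 1021.3/586 + 1287.6/835 = 1.74286 + 1.54208 = 3.2849
n_f = 1/3.2849 = 0.3044

0.304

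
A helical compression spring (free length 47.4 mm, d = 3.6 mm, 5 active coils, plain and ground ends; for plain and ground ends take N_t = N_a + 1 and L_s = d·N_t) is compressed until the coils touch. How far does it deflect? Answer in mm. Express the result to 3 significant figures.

N_t = 6; L_s = 3.6·6 = 21.6 mm
δ_solid = L₀ − L_s = 47.4 − 21.6 = 25.8 mm

25.8 mm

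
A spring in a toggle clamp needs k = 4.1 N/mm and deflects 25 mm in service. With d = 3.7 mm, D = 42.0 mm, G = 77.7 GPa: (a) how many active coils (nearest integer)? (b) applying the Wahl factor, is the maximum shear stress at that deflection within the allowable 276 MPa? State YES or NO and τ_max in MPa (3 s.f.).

(a) 6 coils; (b) YES, τ_max = 244 MPa

N_a = Gd⁴/(8D³k) = (77.7×10³)(3.7⁴)/(8·42.0³·4.1) = 5.992 → N_a = 6
Actual rate k = Gd⁴/(8D³·6) = 4.0949 N/mm
Working load F = kδ = 4.0949·25 = 102.37 N
C = 42.0/3.7 = 11.3514; K_W = (4C−1)/(4C−4)+0.615/C = 1.1266
τ_max = K_W·8FD/(πd³) = 1.1266·216.15 = 243.53 MPa
τ_max ≤ 276 MPa → acceptable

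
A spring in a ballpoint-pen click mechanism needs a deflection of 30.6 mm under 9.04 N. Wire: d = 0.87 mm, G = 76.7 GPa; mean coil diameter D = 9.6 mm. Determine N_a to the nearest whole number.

Required rate k = F/δ = 9.04/30.6 = 0.29542 N/mm
N_a = Gd⁴/(8D³k) = (76.7×10³ × 0.87⁴)/(8 × 9.6³ × 0.29542)
    = 43941.2 / 2090.98 = 21.01 → 21 coils

21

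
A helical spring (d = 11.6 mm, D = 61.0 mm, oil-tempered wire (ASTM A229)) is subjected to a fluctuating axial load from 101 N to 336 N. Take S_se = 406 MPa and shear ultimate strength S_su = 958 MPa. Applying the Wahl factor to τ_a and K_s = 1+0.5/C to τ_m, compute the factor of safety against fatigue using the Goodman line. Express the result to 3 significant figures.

16.1

C = D/d = 61.0/11.6 = 5.2586; K_W = (4C−1)/(4C−4)+0.615/C = 1.2931; K_s = 1+0.5/C = 1.0951
F_a = (F_max−F_min)/2 = 117.5 N; F_m = (F_max+F_min)/2 = 218.5 N
τ_a = K_W·8F_aD/(πd³) = 1.2931 × 11.693 = 15.12 MPa
τ_m = K_s·8F_mD/(πd³) = 1.0951 × 21.744 = 23.812 MPa
Goodman: 1/n_f = τ_a/S_se + τ_m/S_su = 15.12/406 + 23.812/958 = 0.03724 + 0.02486 = 0.062097
n_f = 1/0.062097 = 16.1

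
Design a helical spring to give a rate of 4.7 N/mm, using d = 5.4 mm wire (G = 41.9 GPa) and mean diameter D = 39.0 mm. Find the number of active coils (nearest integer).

16

N_a = Gd⁴/(8D³k) = (41.9×10³ × 5.4⁴)/(8 × 39.0³ × 4.7)
    = 3.56278e+07 / 2.23039e+06 = 15.97 → 16 coils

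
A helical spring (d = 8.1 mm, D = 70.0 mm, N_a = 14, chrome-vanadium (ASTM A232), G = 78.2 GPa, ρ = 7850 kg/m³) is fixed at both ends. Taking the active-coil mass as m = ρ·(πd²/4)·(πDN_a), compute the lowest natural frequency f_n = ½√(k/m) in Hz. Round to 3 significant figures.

k = Gd⁴/(8D³N_a) = (78.2×10³)(8.1⁴)/(8·70.0³·14) = 8.7626 N/mm = 8762.6 N/m
Wire length L = πDN_a = π·70.0·14 = 3078.8 mm
m = ρ·(πd²/4)·L = 7850 × 51.53×10⁻⁶ m² × 3.0788 m = 1.2454 kg
f_n = ½√(k/m) = 0.5·√(8762.6/1.2454) = 0.5·√(7036.1) = 41.941 Hz

41.9 Hz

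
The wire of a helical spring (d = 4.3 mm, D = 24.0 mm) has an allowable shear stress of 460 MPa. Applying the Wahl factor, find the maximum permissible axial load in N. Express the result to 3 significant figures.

C = D/d = 24.0/4.3 = 5.5814
K_W = (4C−1)/(4C−4) + 0.615/C = 21.326/18.326 + 0.1102 = 1.2739
τ_max = K·8FD/(πd³) → F_max = τ_allow·πd³/(8DK)
F_max = 460·π·4.3³/(8·24.0·1.2739) = 1.149e+05/244.59 = 469.76 N

470 N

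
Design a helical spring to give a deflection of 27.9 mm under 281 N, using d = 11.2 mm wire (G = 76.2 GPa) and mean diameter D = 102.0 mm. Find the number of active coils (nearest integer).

14

Required rate k = F/δ = 281/27.9 = 10.072 N/mm
N_a = Gd⁴/(8D³k) = (76.2×10³ × 11.2⁴)/(8 × 102.0³ × 10.072)
    = 1.19902e+09 / 8.55052e+07 = 14.02 → 14 coils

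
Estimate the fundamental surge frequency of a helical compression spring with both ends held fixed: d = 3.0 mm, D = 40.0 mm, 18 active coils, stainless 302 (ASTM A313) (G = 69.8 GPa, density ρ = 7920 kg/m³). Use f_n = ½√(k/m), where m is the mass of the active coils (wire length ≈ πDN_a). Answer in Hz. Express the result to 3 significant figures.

k = Gd⁴/(8D³N_a) = (69.8×10³)(3.0⁴)/(8·40.0³·18) = 0.61348 N/mm = 613.48 N/m
Wire length L = πDN_a = π·40.0·18 = 2261.9 mm
m = ρ·(πd²/4)·L = 7920 × 7.0686×10⁻⁶ m² × 2.2619 m = 0.12663 kg
f_n = ½√(k/m) = 0.5·√(613.48/0.12663) = 0.5·√(4844.6) = 34.802 Hz

34.8 Hz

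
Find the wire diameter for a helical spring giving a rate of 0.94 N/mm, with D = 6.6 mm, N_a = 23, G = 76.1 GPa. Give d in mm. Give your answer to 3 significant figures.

d = (8D³N_a·k / G)^(1/4) = (8·6.6³·23·0.94 / (76.1×10³))^0.25
  = (0.65342)^0.25 = 0.8991 mm

0.899 mm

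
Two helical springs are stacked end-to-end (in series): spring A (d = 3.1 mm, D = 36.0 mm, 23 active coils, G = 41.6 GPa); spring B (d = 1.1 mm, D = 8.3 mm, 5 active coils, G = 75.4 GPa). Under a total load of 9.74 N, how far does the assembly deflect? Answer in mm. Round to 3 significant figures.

k_A = Gd⁴/(8D³N_a) = (41.6×10³)(3.1⁴)/(8·36.0³·23) = 0.44752 N/mm
k_B = Gd⁴/(8D³N_a) = (75.4×10³)(1.1⁴)/(8·8.3³·5) = 4.8267 N/mm
Series: 1/k_eq = 1/0.44752 + 1/4.8267 = 2.4417; k_eq = 0.40955 N/mm
δ = F/k_eq = 9.74/0.40955 = 23.782 mm

23.8 mm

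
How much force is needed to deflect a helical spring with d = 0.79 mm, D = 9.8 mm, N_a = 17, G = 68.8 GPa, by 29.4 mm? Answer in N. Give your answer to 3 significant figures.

k = Gd⁴/(8D³N_a) = (68.8×10³)(0.79⁴)/(8·9.8³·17) = 0.20935 N/mm
F = k·δ = 0.20935 × 29.4 = 6.155 N

6.15 N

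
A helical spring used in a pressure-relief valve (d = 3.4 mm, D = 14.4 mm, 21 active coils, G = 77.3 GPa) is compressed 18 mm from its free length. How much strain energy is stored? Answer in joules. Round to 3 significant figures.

k = Gd⁴/(8D³N_a) = (77.3×10³)(3.4⁴)/(8·14.4³·21) = 20.592 N/mm
U = ½kδ² = 0.5 × 20.592 × 18² = 3335.9 N·mm = 3.3359 J

3.34 J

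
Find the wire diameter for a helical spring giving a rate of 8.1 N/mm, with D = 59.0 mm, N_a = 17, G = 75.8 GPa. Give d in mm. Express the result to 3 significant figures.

d = (8D³N_a·k / G)^(1/4) = (8·59.0³·17·8.1 / (75.8×10³))^0.25
  = (2984.8)^0.25 = 7.3914 mm

7.39 mm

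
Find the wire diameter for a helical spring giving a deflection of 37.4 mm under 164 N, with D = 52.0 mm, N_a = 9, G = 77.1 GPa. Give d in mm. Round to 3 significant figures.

Required rate k = F/δ = 164/37.4 = 4.385 N/mm
d = (8D³N_a·k / G)^(1/4) = (8·52.0³·9·4.385 / (77.1×10³))^0.25
  = (575.79)^0.25 = 4.8985 mm

4.90 mm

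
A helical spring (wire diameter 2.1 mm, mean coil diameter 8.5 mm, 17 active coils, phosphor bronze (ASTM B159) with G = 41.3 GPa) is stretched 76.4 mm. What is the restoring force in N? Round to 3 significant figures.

735 N

k = Gd⁴/(8D³N_a) = (41.3×10³)(2.1⁴)/(8·8.5³·17) = 9.6168 N/mm
F = k·δ = 9.6168 × 76.4 = 734.73 N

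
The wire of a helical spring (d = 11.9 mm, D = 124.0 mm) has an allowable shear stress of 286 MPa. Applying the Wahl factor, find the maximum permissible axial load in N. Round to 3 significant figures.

C = D/d = 124.0/11.9 = 10.4202
K_W = (4C−1)/(4C−4) + 0.615/C = 40.681/37.681 + 0.0590 = 1.1386
τ_max = K·8FD/(πd³) → F_max = τ_allow·πd³/(8DK)
F_max = 286·π·11.9³/(8·124.0·1.1386) = 1.5141e+06/1129.5 = 1340.5 N

1340 N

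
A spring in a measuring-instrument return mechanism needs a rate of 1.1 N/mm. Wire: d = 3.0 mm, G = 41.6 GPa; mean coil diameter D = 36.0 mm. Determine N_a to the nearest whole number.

8

N_a = Gd⁴/(8D³k) = (41.6×10³ × 3.0⁴)/(8 × 36.0³ × 1.1)
    = 3.3696e+06 / 410573 = 8.207 → 8 coils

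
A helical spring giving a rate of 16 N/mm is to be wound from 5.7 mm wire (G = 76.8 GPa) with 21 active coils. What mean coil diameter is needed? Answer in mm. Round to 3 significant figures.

31.1 mm

D = (Gd⁴/(8N_a·k))^(1/3) = (76.8×10³·5.7⁴/(8·21·16))^(1/3)
  = (30160)^(1/3) = 31.1275 mm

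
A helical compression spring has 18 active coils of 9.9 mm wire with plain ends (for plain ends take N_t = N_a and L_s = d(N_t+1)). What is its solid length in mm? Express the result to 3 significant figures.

plain ends: N_t = N_a = 18
L_s = d·(N_t+1) = 9.9 × 19 = 188.1 mm

188 mm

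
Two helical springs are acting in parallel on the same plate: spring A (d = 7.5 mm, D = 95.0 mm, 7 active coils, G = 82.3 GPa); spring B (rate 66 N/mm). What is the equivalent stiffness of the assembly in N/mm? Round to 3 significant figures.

71.4 N/mm

k_A = Gd⁴/(8D³N_a) = (82.3×10³)(7.5⁴)/(8·95.0³·7) = 5.4236 N/mm
Parallel: k_eq = 5.4236 + 66 = 71.424 N/mm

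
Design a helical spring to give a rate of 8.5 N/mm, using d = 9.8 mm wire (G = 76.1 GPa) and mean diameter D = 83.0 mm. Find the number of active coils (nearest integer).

N_a = Gd⁴/(8D³k) = (76.1×10³ × 9.8⁴)/(8 × 83.0³ × 8.5)
    = 7.01922e+08 / 3.88815e+07 = 18.05 → 18 coils

18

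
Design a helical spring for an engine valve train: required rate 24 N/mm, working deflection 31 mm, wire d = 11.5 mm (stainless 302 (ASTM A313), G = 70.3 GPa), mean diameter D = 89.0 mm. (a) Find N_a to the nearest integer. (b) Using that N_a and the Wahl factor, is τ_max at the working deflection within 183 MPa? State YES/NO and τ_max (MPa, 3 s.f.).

(a) 9 coils; (b) YES, τ_max = 133 MPa

N_a = Gd⁴/(8D³k) = (70.3×10³)(11.5⁴)/(8·89.0³·24) = 9.084 → N_a = 9
Actual rate k = Gd⁴/(8D³·9) = 24.224 N/mm
Working load F = kδ = 24.224·31 = 750.94 N
C = 89.0/11.5 = 7.7391; K_W = (4C−1)/(4C−4)+0.615/C = 1.1908
τ_max = K_W·8FD/(πd³) = 1.1908·111.9 = 133.25 MPa
τ_max ≤ 183 MPa → acceptable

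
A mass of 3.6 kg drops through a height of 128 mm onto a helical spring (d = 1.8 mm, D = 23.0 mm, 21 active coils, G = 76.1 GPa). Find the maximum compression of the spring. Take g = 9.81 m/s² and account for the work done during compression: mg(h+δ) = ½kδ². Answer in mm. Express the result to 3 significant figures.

k = Gd⁴/(8D³N_a) = (76.1×10³)(1.8⁴)/(8·23.0³·21) = 0.39082 N/mm
W = mg = 3.6 × 9.81 = 35.316 N
½kδ² − Wδ − Wh = 0 → δ = (W + √(W² + 2kWh))/k
δ = (35.316 + √(1247.2 + 3533.4))/0.39082 = (35.316 + 69.142)/0.39082 = 267.28 mm

267 mm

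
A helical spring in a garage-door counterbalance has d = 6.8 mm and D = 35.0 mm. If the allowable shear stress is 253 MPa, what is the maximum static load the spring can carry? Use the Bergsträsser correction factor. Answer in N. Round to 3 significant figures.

C = D/d = 35.0/6.8 = 5.1471
K_B = (4C+2)/(4C−3) = 22.588/17.588 = 1.2843
τ_max = K·8FD/(πd³) → F_max = τ_allow·πd³/(8DK)
F_max = 253·π·6.8³/(8·35.0·1.2843) = 2.4992e+05/359.6 = 694.99 N

695 N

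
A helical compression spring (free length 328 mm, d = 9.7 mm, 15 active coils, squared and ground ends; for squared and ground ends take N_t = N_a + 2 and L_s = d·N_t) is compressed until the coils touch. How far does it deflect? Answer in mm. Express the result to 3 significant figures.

163 mm

N_t = 17; L_s = 9.7·17 = 164.9 mm
δ_solid = L₀ − L_s = 328 − 164.9 = 163.1 mm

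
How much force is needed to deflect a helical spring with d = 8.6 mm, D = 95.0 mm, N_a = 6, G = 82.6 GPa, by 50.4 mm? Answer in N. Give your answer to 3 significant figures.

553 N

k = Gd⁴/(8D³N_a) = (82.6×10³)(8.6⁴)/(8·95.0³·6) = 10.979 N/mm
F = k·δ = 10.979 × 50.4 = 553.34 N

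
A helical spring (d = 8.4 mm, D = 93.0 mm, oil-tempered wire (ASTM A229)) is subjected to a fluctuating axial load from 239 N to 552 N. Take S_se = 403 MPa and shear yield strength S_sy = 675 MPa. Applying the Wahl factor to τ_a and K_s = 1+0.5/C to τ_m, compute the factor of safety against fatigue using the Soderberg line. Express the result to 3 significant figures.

2.38

C = D/d = 93.0/8.4 = 11.0714; K_W = (4C−1)/(4C−4)+0.615/C = 1.1300; K_s = 1+0.5/C = 1.0452
F_a = (F_max−F_min)/2 = 156.5 N; F_m = (F_max+F_min)/2 = 395.5 N
τ_a = K_W·8F_aD/(πd³) = 1.1300 × 62.532 = 70.662 MPa
τ_m = K_s·8F_mD/(πd³) = 1.0452 × 158.03 = 165.16 MPa
Soderberg: 1/n_f = τ_a/S_se + τ_m/S_sy = 70.662/403 + 165.16/675 = 0.17534 + 0.24469 = 0.42003
n_f = 1/0.42003 = 2.381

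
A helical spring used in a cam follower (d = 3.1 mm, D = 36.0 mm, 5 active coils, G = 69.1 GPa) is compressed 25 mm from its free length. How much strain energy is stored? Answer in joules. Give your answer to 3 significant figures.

1.07 J

k = Gd⁴/(8D³N_a) = (69.1×10³)(3.1⁴)/(8·36.0³·5) = 3.4195 N/mm
U = ½kδ² = 0.5 × 3.4195 × 25² = 1068.6 N·mm = 1.0686 J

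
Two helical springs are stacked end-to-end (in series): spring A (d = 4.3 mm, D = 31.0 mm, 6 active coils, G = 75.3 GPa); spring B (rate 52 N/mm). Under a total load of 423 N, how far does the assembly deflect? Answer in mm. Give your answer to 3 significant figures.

k_A = Gd⁴/(8D³N_a) = (75.3×10³)(4.3⁴)/(8·31.0³·6) = 18.003 N/mm
Series: 1/k_eq = 1/18.003 + 1/52 = 0.074777; k_eq = 13.373 N/mm
δ = F/k_eq = 423/13.373 = 31.631 mm

31.6 mm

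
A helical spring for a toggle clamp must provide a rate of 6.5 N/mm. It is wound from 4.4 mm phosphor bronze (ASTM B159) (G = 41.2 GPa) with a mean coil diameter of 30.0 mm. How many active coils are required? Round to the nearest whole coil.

N_a = Gd⁴/(8D³k) = (41.2×10³ × 4.4⁴)/(8 × 30.0³ × 6.5)
    = 1.54422e+07 / 1.404e+06 = 11 → 11 coils

11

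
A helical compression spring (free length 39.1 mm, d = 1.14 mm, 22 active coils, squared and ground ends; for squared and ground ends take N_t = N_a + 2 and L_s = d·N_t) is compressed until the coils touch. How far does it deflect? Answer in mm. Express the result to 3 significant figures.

11.7 mm

N_t = 24; L_s = 1.14·24 = 27.36 mm
δ_solid = L₀ − L_s = 39.1 − 27.36 = 11.74 mm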